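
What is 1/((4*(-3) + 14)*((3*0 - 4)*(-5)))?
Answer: 1/40 ≈ 0.025000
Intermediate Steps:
1/((4*(-3) + 14)*((3*0 - 4)*(-5))) = 1/((-12 + 14)*((0 - 4)*(-5))) = 1/(2*(-4*(-5))) = 1/(2*20) = 1/40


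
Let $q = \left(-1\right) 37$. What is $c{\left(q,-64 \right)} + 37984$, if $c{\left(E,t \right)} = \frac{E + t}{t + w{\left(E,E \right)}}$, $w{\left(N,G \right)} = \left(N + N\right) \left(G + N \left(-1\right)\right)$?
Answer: $\frac{2431077}{64} \approx 37986.0$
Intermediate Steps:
$q = -37$
$w{\left(N,G \right)} = 2 N \left(G - N\right)$
$c{\left(E,t \right)} = \frac{E + t}{t}$ ($c{\left(E,t \right)} = \frac{E + t}{t + 2 E \left(E - E\right)} = \frac{E + t}{t + 2 E 0} = \frac{E + t}{t + 0} = \frac{E + t}{t}$)
$c{\left(q,-64 \right)} + 37984 = \frac{-37 - 64}{-64} + 37984 = \left(- \frac{1}{64}\right) \left(-101\right) + 37984 = \frac{101}{64} + 37984 = \frac{2431077}{64}$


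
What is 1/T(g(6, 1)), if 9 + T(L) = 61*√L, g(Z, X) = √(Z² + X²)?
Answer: 729/512289556 + 4941*37^(¼)/512289556 + 33489*√37/512289556 + 226981*37^(¾)/512289556 ≈ 0.0070698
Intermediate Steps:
g(Z, X) = √(X² + Z²)
T(L) = -9 + 61*√L
1/T(g(6, 1)) = 1/(-9 + 61*√(√(1² + 6²))) = 1/(-9 + 61*√(√(1 + 36))) = 1/(-9 + 61*√(√37)) = 1/(-9 + 61*37^(¼))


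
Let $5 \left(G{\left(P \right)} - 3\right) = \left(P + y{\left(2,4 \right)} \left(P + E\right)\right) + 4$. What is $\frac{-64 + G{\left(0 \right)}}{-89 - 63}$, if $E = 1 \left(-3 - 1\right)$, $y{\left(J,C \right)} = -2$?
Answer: $\frac{293}{760} \approx 0.38553$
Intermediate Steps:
$E = -4$ ($E = 1 \left(-4\right) = -4$)
$G{\left(P \right)} = \frac{27}{5} - \frac{P}{5}$ ($G{\left(P \right)} = 3 + \frac{\left(P - 2 \left(P - 4\right)\right) + 4}{5} = 3 + \frac{\left(P - 2 \left(-4 + P\right)\right) + 4}{5} = 3 + \frac{\left(P - \left(-8 + 2 P\right)\right) + 4}{5} = 3 + \frac{\left(8 - P\right) + 4}{5} = 3 + \frac{12 - P}{5} = 3 - \left(- \frac{12}{5} + \frac{P}{5}\right) = \frac{27}{5} - \frac{P}{5}$)
$\frac{-64 + G{\left(0 \right)}}{-89 - 63} = \frac{-64 + \left(\frac{27}{5} - 0\right)}{-89 - 63} = \frac{-64 + \left(\frac{27}{5} + 0\right)}{-152} = \left(-64 + \frac{27}{5}\right) \left(- \frac{1}{152}\right) = \left(- \frac{293}{5}\right) \left(- \frac{1}{152}\right) = \frac{293}{760}$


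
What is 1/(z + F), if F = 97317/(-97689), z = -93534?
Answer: -32563/3045780081 ≈ -1.0691e-5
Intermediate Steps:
F = -32439/32563 (F = 97317*(-1/97689) = -32439/32563 ≈ -0.99619)
1/(z + F) = 1/(-93534 - 32439/32563) = 1/(-3045780081/32563) = -32563/3045780081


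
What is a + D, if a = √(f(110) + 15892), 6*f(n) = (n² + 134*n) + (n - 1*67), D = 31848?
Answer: 31848 + √81490/2 ≈ 31991.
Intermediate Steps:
f(n) = -67/6 + n²/6 + 45*n/2 (f(n) = ((n² + 134*n) + (n - 1*67))/6 = ((n² + 134*n) + (n - 67))/6 = ((n² + 134*n) + (-67 + n))/6 = (-67 + n² + 135*n)/6 = -67/6 + n²/6 + 45*n/2)
a = √81490/2 (a = √((-67/6 + (⅙)*110² + (45/2)*110) + 15892) = √((-67/6 + (⅙)*12100 + 2475) + 15892) = √((-67/6 + 6050/3 + 2475) + 15892) = √(8961/2 + 15892) = √(40745/2) = √81490/2 ≈ 142.73)
a + D = √81490/2 + 31848 = 31848 + √81490/2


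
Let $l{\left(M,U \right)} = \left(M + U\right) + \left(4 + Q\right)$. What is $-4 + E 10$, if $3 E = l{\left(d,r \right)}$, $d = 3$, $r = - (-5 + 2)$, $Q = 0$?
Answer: $\frac{88}{3} \approx 29.333$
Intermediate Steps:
$r = 3$ ($r = \left(-1\right) \left(-3\right) = 3$)
$l{\left(M,U \right)} = 4 + M + U$ ($l{\left(M,U \right)} = \left(M + U\right) + \left(4 + 0\right) = \left(M + U\right) + 4 = 4 + M + U$)
$E = \frac{10}{3}$ ($E = \frac{4 + 3 + 3}{3} = \frac{1}{3} \cdot 10 = \frac{10}{3} \approx 3.3333$)
$-4 + E 10 = -4 + \frac{10}{3} \cdot 10 = -4 + \frac{100}{3} = \frac{88}{3}$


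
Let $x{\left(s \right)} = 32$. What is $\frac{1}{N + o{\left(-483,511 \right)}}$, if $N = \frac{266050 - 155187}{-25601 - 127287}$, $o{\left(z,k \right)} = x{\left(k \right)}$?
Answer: $\frac{152888}{4781553} \approx 0.031975$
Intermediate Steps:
$o{\left(z,k \right)} = 32$
$N = - \frac{110863}{152888}$ ($N = \frac{110863}{-152888} = 110863 \left(- \frac{1}{152888}\right) = - \frac{110863}{152888} \approx -0.72513$)
$\frac{1}{N + o{\left(-483,511 \right)}} = \frac{1}{- \frac{110863}{152888} + 32} = \frac{1}{\frac{4781553}{152888}} = \frac{152888}{4781553}$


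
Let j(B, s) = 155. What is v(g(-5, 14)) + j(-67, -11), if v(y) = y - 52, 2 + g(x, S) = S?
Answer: 115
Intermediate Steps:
g(x, S) = -2 + S
v(y) = -52 + y
v(g(-5, 14)) + j(-67, -11) = (-52 + (-2 + 14)) + 155 = (-52 + 12) + 155 = -40 + 155 = 115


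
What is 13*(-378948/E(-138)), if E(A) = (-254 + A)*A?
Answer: -17849/196 ≈ -91.066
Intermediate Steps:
E(A) = A*(-254 + A)
13*(-378948/E(-138)) = 13*(-378948*(-1/(138*(-254 - 138)))) = 13*(-378948/((-138*(-392)))) = 13*(-378948/54096) = 13*(-378948*1/54096) = 13*(-1373/196) = -17849/196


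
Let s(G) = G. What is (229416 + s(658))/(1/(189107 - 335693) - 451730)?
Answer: -33725627364/66217293781 ≈ -0.50932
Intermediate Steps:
(229416 + s(658))/(1/(189107 - 335693) - 451730) = (229416 + 658)/(1/(189107 - 335693) - 451730) = 230074/(1/(-146586) - 451730) = 230074/(-1/146586 - 451730) = 230074/(-66217293781/146586) = 230074*(-146586/66217293781) = -33725627364/66217293781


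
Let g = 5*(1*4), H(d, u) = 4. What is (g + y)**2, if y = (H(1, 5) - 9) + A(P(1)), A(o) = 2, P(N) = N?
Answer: 289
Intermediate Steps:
y = -3 (y = (4 - 9) + 2 = -5 + 2 = -3)
g = 20 (g = 5*4 = 20)
(g + y)**2 = (20 - 3)**2 = 17**2 = 289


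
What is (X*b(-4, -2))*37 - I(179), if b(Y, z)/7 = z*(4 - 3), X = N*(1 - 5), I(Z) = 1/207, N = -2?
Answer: -857809/207 ≈ -4144.0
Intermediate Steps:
I(Z) = 1/207
X = 8 (X = -2*(1 - 5) = -2*(-4) = 8)
b(Y, z) = 7*z (b(Y, z) = 7*(z*(4 - 3)) = 7*(z*1) = 7*z)
(X*b(-4, -2))*37 - I(179) = (8*(7*(-2)))*37 - 1*1/207 = (8*(-14))*37 - 1/207 = -112*37 - 1/207 = -4144 - 1/207 = -857809/207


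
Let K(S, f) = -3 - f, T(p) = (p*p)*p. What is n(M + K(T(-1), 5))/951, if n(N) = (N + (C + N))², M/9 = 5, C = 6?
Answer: 6400/951 ≈ 6.7298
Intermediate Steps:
T(p) = p³ (T(p) = p²*p = p³)
M = 45 (M = 9*5 = 45)
n(N) = (6 + 2*N)² (n(N) = (N + (6 + N))² = (6 + 2*N)²)
n(M + K(T(-1), 5))/951 = (4*(3 + (45 + (-3 - 1*5)))²)/951 = (4*(3 + (45 + (-3 - 5)))²)*(1/951) = (4*(3 + (45 - 8))²)*(1/951) = (4*(3 + 37)²)*(1/951) = (4*40²)*(1/951) = (4*1600)*(1/951) = 6400*(1/951) = 6400/951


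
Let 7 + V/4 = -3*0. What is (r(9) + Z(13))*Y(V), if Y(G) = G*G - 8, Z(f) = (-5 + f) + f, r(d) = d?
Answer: 23280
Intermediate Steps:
V = -28 (V = -28 + 4*(-3*0) = -28 + 4*0 = -28 + 0 = -28)
Z(f) = -5 + 2*f
Y(G) = -8 + G² (Y(G) = G² - 8 = -8 + G²)
(r(9) + Z(13))*Y(V) = (9 + (-5 + 2*13))*(-8 + (-28)²) = (9 + (-5 + 26))*(-8 + 784) = (9 + 21)*776 = 30*776 = 23280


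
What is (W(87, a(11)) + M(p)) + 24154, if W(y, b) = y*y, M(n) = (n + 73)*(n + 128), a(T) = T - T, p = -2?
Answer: 40669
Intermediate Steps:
a(T) = 0
M(n) = (73 + n)*(128 + n)
W(y, b) = y**2
(W(87, a(11)) + M(p)) + 24154 = (87**2 + (9344 + (-2)**2 + 201*(-2))) + 24154 = (7569 + (9344 + 4 - 402)) + 24154 = (7569 + 8946) + 24154 = 16515 + 24154 = 40669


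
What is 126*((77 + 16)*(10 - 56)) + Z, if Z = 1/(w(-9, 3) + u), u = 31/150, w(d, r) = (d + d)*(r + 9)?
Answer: -17447797482/32369 ≈ -5.3903e+5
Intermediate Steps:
w(d, r) = 2*d*(9 + r) (w(d, r) = (2*d)*(9 + r) = 2*d*(9 + r))
u = 31/150 (u = 31*(1/150) = 31/150 ≈ 0.20667)
Z = -150/32369 (Z = 1/(2*(-9)*(9 + 3) + 31/150) = 1/(2*(-9)*12 + 31/150) = 1/(-216 + 31/150) = 1/(-32369/150) = -150/32369 ≈ -0.0046341)
126*((77 + 16)*(10 - 56)) + Z = 126*((77 + 16)*(10 - 56)) - 150/32369 = 126*(93*(-46)) - 150/32369 = 126*(-4278) - 150/32369 = -539028 - 150/32369 = -17447797482/32369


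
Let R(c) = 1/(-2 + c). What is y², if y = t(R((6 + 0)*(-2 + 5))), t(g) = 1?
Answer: 1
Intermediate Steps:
y = 1
y² = 1² = 1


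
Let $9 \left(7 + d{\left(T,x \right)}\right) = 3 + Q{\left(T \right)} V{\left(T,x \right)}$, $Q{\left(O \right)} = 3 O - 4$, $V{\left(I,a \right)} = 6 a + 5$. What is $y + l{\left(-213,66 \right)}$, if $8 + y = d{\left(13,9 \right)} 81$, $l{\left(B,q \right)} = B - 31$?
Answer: $17793$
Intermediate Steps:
$V{\left(I,a \right)} = 5 + 6 a$
$Q{\left(O \right)} = -4 + 3 O$
$l{\left(B,q \right)} = -31 + B$
$d{\left(T,x \right)} = - \frac{20}{3} + \frac{\left(-4 + 3 T\right) \left(5 + 6 x\right)}{9}$ ($d{\left(T,x \right)} = -7 + \frac{3 + \left(-4 + 3 T\right) \left(5 + 6 x\right)}{9} = -7 + \left(\frac{1}{3} + \frac{\left(-4 + 3 T\right) \left(5 + 6 x\right)}{9}\right) = - \frac{20}{3} + \frac{\left(-4 + 3 T\right) \left(5 + 6 x\right)}{9}$)
$y = 18037$ ($y = -8 + \left(- \frac{20}{3} + \frac{\left(-4 + 3 \cdot 13\right) \left(5 + 6 \cdot 9\right)}{9}\right) 81 = -8 + \left(- \frac{20}{3} + \frac{\left(-4 + 39\right) \left(5 + 54\right)}{9}\right) 81 = -8 + \left(- \frac{20}{3} + \frac{1}{9} \cdot 35 \cdot 59\right) 81 = -8 + \left(- \frac{20}{3} + \frac{2065}{9}\right) 81 = -8 + \frac{2005}{9} \cdot 81 = -8 + 18045 = 18037$)
$y + l{\left(-213,66 \right)} = 18037 - 244 = 17793$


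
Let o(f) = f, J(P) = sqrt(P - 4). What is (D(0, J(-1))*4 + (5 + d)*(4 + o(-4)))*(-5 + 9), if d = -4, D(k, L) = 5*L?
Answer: 80*I*sqrt(5) ≈ 178.89*I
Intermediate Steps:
J(P) = sqrt(-4 + P)
(D(0, J(-1))*4 + (5 + d)*(4 + o(-4)))*(-5 + 9) = ((5*sqrt(-4 - 1))*4 + (5 - 4)*(4 - 4))*(-5 + 9) = ((5*sqrt(-5))*4 + 1*0)*4 = ((5*(I*sqrt(5)))*4 + 0)*4 = ((5*I*sqrt(5))*4 + 0)*4 = (20*I*sqrt(5) + 0)*4 = (20*I*sqrt(5))*4 = 80*I*sqrt(5)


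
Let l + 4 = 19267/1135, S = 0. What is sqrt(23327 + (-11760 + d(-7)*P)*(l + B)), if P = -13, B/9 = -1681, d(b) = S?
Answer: sqrt(9161226366935)/227 ≈ 13334.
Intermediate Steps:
d(b) = 0
l = 14727/1135 (l = -4 + 19267/1135 = 14727/1135 ≈ 12.975)
B = -15129 (B = 9*(-1681) = -15129)
sqrt(23327 + (-11760 + d(-7)*P)*(l + B)) = sqrt(23327 + (-11760 + 0*(-13))*(14727/1135 - 15129)) = sqrt(23327 + (-11760 + 0)*(-17156688/1135)) = sqrt(23327 - 11760*(-17156688/1135)) = sqrt(23327 + 40352530176/227) = sqrt(40357825405/227) = sqrt(9161226366935)/227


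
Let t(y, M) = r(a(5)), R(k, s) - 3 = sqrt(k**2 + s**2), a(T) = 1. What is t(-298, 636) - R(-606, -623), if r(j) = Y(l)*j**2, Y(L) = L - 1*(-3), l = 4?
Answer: 4 - sqrt(755365) ≈ -865.12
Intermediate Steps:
Y(L) = 3 + L (Y(L) = L + 3 = 3 + L)
R(k, s) = 3 + sqrt(k**2 + s**2)
r(j) = 7*j**2 (r(j) = (3 + 4)*j**2 = 7*j**2)
t(y, M) = 7 (t(y, M) = 7*1**2 = 7*1 = 7)
t(-298, 636) - R(-606, -623) = 7 - (3 + sqrt((-606)**2 + (-623)**2)) = 7 - (3 + sqrt(367236 + 388129)) = 7 - (3 + sqrt(755365)) = 7 + (-3 - sqrt(755365)) = 4 - sqrt(755365)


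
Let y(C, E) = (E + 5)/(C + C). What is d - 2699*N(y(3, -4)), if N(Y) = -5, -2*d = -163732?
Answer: 95361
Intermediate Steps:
d = 81866 (d = -1/2*(-163732) = 81866)
y(C, E) = (5 + E)/(2*C) (y(C, E) = (5 + E)/((2*C)) = (5 + E)*(1/(2*C)) = (5 + E)/(2*C))
d - 2699*N(y(3, -4)) = 81866 - 2699*(-5) = 81866 - 1*(-13495) = 81866 + 13495 = 95361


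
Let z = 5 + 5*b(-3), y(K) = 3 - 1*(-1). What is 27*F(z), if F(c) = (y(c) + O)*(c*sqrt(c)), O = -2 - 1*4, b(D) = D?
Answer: 540*I*sqrt(10) ≈ 1707.6*I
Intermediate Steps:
O = -6 (O = -2 - 4 = -6)
y(K) = 4 (y(K) = 3 + 1 = 4)
z = -10 (z = 5 + 5*(-3) = 5 - 15 = -10)
F(c) = -2*c**(3/2) (F(c) = (4 - 6)*(c*sqrt(c)) = -2*c**(3/2))
27*F(z) = 27*(-(-20)*I*sqrt(10)) = 27*(20*I*sqrt(10)) = 540*I*sqrt(10)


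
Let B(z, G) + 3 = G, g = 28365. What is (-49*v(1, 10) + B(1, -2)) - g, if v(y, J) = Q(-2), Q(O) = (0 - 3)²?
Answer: -28811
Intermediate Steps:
B(z, G) = -3 + G
Q(O) = 9 (Q(O) = (-3)² = 9)
v(y, J) = 9
(-49*v(1, 10) + B(1, -2)) - g = (-49*9 + (-3 - 2)) - 1*28365 = (-441 - 5) - 28365 = -446 - 28365 = -28811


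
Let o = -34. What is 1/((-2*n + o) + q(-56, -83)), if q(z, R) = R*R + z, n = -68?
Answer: 1/6935 ≈ 0.00014420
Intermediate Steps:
q(z, R) = z + R² (q(z, R) = R² + z = z + R²)
1/((-2*n + o) + q(-56, -83)) = 1/((-2*(-68) - 34) + (-56 + (-83)²)) = 1/((136 - 34) + (-56 + 6889)) = 1/(102 + 6833) = 1/6935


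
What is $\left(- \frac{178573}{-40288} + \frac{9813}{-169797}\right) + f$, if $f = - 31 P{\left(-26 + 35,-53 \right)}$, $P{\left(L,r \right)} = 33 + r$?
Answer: $\frac{1423736788619}{2280260512} \approx 624.38$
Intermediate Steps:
$f = 620$ ($f = - 31 \left(33 - 53\right) = \left(-31\right) \left(-20\right) = 620$)
$\left(- \frac{178573}{-40288} + \frac{9813}{-169797}\right) + f = \left(- \frac{178573}{-40288} + \frac{9813}{-169797}\right) + 620 = \left(\left(-178573\right) \left(- \frac{1}{40288}\right) + 9813 \left(- \frac{1}{169797}\right)\right) + 620 = \left(\frac{178573}{40288} - \frac{3271}{56599}\right) + 620 = \frac{9975271179}{2280260512} + 620 = \frac{1423736788619}{2280260512}$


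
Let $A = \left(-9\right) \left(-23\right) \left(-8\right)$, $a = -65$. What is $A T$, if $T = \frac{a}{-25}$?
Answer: $- \frac{21528}{5} \approx -4305.6$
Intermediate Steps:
$A = -1656$ ($A = 207 \left(-8\right) = -1656$)
$T = \frac{13}{5}$ ($T = - \frac{65}{-25} = \left(-65\right) \left(- \frac{1}{25}\right) = \frac{13}{5} \approx 2.6$)
$A T = \left(-1656\right) \frac{13}{5} = - \frac{21528}{5}$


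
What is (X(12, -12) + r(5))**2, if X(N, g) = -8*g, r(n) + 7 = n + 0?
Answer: 8836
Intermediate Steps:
r(n) = -7 + n (r(n) = -7 + (n + 0) = -7 + n)
(X(12, -12) + r(5))**2 = (-8*(-12) + (-7 + 5))**2 = (96 - 2)**2 = 94**2 = 8836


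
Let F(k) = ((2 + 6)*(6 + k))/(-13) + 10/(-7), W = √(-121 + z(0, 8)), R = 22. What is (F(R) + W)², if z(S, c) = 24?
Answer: 2079947/8281 - 3396*I*√97/91 ≈ 251.17 - 367.55*I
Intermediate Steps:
W = I*√97 (W = √(-121 + 24) = √(-97) = I*√97 ≈ 9.8489*I)
F(k) = -466/91 - 8*k/13 (F(k) = (8*(6 + k))*(-1/13) + 10*(-⅐) = (48 + 8*k)*(-1/13) - 10/7 = (-48/13 - 8*k/13) - 10/7 = -466/91 - 8*k/13)
(F(R) + W)² = ((-466/91 - 8/13*22) + I*√97)² = ((-466/91 - 176/13) + I*√97)² = (-1698/91 + I*√97)²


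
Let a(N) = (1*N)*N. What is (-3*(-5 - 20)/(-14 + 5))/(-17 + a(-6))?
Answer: -25/57 ≈ -0.43860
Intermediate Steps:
a(N) = N² (a(N) = N*N = N²)
(-3*(-5 - 20)/(-14 + 5))/(-17 + a(-6)) = (-3*(-5 - 20)/(-14 + 5))/(-17 + (-6)²) = (-(-75)/(-9))/(-17 + 36) = (-(-75)*(-1)/9)/19 = (-3*25/9)/19 = (1/19)*(-25/3) = -25/57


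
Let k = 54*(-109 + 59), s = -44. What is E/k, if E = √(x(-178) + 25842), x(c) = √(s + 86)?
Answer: -√(25842 + √42)/2700 ≈ -0.059546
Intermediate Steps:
x(c) = √42 (x(c) = √(-44 + 86) = √42)
E = √(25842 + √42) (E = √(√42 + 25842) = √(25842 + √42) ≈ 160.77)
k = -2700 (k = 54*(-50) = -2700)
E/k = √(25842 + √42)/(-2700) = √(25842 + √42)*(-1/2700) = -√(25842 + √42)/2700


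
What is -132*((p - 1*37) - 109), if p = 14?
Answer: 17424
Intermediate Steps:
-132*((p - 1*37) - 109) = -132*((14 - 1*37) - 109) = -132*((14 - 37) - 109) = -132*(-23 - 109) = -132*(-132) = 17424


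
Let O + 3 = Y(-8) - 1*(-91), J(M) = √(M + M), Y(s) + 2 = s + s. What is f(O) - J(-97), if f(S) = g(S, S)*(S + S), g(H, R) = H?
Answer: 9800 - I*√194 ≈ 9800.0 - 13.928*I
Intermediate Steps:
Y(s) = -2 + 2*s (Y(s) = -2 + (s + s) = -2 + 2*s)
J(M) = √2*√M (J(M) = √(2*M) = √2*√M)
O = 70 (O = -3 + ((-2 + 2*(-8)) - 1*(-91)) = -3 + ((-2 - 16) + 91) = -3 + (-18 + 91) = -3 + 73 = 70)
f(S) = 2*S² (f(S) = S*(S + S) = S*(2*S) = 2*S²)
f(O) - J(-97) = 2*70² - √2*√(-97) = 2*4900 - √2*I*√97 = 9800 - I*√194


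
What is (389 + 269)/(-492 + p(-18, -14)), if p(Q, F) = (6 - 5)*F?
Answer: -329/253 ≈ -1.3004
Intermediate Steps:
p(Q, F) = F (p(Q, F) = 1*F = F)
(389 + 269)/(-492 + p(-18, -14)) = (389 + 269)/(-492 - 14) = 658/(-506) = 658*(-1/506) = -329/253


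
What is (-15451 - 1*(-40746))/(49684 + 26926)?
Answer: 5059/15322 ≈ 0.33018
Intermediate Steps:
(-15451 - 1*(-40746))/(49684 + 26926) = (-15451 + 40746)/76610 = 25295*(1/76610) = 5059/15322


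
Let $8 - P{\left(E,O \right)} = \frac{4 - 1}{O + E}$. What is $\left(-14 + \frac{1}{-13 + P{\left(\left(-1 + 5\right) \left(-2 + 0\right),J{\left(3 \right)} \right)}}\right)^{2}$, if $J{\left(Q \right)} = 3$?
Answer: $\frac{97969}{484} \approx 202.42$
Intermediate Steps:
$P{\left(E,O \right)} = 8 - \frac{3}{E + O}$ ($P{\left(E,O \right)} = 8 - \frac{4 - 1}{O + E} = 8 - \frac{3}{E + O}$)
$\left(-14 + \frac{1}{-13 + P{\left(\left(-1 + 5\right) \left(-2 + 0\right),J{\left(3 \right)} \right)}}\right)^{2} = \left(-14 + \frac{1}{-13 + \frac{-3 + 8 \left(-1 + 5\right) \left(-2 + 0\right) + 8 \cdot 3}{\left(-1 + 5\right) \left(-2 + 0\right) + 3}}\right)^{2} = \left(-14 + \frac{1}{-13 + \frac{-3 + 8 \cdot 4 \left(-2\right) + 24}{4 \left(-2\right) + 3}}\right)^{2} = \left(-14 + \frac{1}{-13 + \frac{-3 + 8 \left(-8\right) + 24}{-8 + 3}}\right)^{2} = \left(-14 + \frac{1}{-13 + \frac{-3 - 64 + 24}{-5}}\right)^{2} = \left(-14 + \frac{1}{-13 - - \frac{43}{5}}\right)^{2} = \left(-14 + \frac{1}{-13 + \frac{43}{5}}\right)^{2} = \left(-14 + \frac{1}{- \frac{22}{5}}\right)^{2} = \left(-14 - \frac{5}{22}\right)^{2} = \left(- \frac{313}{22}\right)^{2} = \frac{97969}{484}$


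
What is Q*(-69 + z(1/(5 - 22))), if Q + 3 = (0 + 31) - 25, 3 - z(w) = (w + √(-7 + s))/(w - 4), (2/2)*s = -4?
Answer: -4555/23 + 17*I*√11/23 ≈ -198.04 + 2.4514*I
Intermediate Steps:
s = -4
z(w) = 3 - (w + I*√11)/(-4 + w) (z(w) = 3 - (w + √(-7 - 4))/(w - 4) = 3 - (w + √(-11))/(-4 + w) = 3 - (w + I*√11)/(-4 + w))
Q = 3 (Q = -3 + ((0 + 31) - 25) = -3 + (31 - 25) = -3 + 6 = 3)
Q*(-69 + z(1/(5 - 22))) = 3*(-69 + (-12 + 2/(5 - 22) - I*√11)/(-4 + 1/(5 - 22))) = 3*(-69 + (-12 + 2/(-17) - I*√11)/(-4 + 1/(-17))) = 3*(-69 + (-12 + 2*(-1/17) - I*√11)/(-4 - 1/17)) = 3*(-69 + (-12 - 2/17 - I*√11)/(-69/17)) = 3*(-69 - 17*(-206/17 - I*√11)/69) = 3*(-69 + (206/69 + 17*I*√11/69)) = 3*(-4555/69 + 17*I*√11/69) = -4555/23 + 17*I*√11/23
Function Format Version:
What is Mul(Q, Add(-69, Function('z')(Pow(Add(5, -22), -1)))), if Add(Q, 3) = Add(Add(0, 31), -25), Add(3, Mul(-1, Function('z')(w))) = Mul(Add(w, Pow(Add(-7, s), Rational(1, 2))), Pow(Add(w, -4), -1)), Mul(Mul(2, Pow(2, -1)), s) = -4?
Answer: Add(Rational(-4555, 23), Mul(Rational(17, 23), I, Pow(11, Rational(1, 2)))) ≈ Add(-198.04, Mul(2.4514, I))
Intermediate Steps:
s = -4
Function('z')(w) = Add(3, Mul(-1, Pow(Add(-4, w), -1), Add(w, Mul(I, Pow(11, Rational(1, 2)))))) (Function('z')(w) = Add(3, Mul(-1, Mul(Add(w, Pow(Add(-7, -4), Rational(1, 2))), Pow(Add(w, -4), -1)))) = Add(3, Mul(-1, Mul(Add(w, Pow(-11, Rational(1, 2))), Pow(Add(-4, w), -1)))) = Add(3, Mul(-1, Mul(Add(w, Mul(I, Pow(11, Rational(1, 2)))), Pow(Add(-4, w), -1)))) = Add(3, Mul(-1, Mul(Pow(Add(-4, w), -1), Add(w, Mul(I, Pow(11, Rational(1, 2))))))) = Add(3, Mul(-1, Pow(Add(-4, w), -1), Add(w, Mul(I, Pow(11, Rational(1, 2)))))))
Q = 3 (Q = Add(-3, Add(Add(0, 31), -25)) = Add(-3, Add(31, -25)) = Add(-3, 6) = 3)
Mul(Q, Add(-69, Function('z')(Pow(Add(5, -22), -1)))) = Mul(3, Add(-69, Mul(Pow(Add(-4, Pow(Add(5, -22), -1)), -1), Add(-12, Mul(2, Pow(Add(5, -22), -1)), Mul(-1, I, Pow(11, Rational(1, 2))))))) = Mul(3, Add(-69, Mul(Pow(Add(-4, Pow(-17, -1)), -1), Add(-12, Mul(2, Pow(-17, -1)), Mul(-1, I, Pow(11, Rational(1, 2))))))) = Mul(3, Add(-69, Mul(Pow(Add(-4, Rational(-1, 17)), -1), Add(-12, Mul(2, Rational(-1, 17)), Mul(-1, I, Pow(11, Rational(1, 2))))))) = Mul(3, Add(-69, Mul(Pow(Rational(-69, 17), -1), Add(-12, Rational(-2, 17), Mul(-1, I, Pow(11, Rational(1, 2))))))) = Mul(3, Add(-69, Mul(Rational(-17, 69), Add(Rational(-206, 17), Mul(-1, I, Pow(11, Rational(1, 2))))))) = Mul(3, Add(-69, Add(Rational(206, 69), Mul(Rational(17, 69), I, Pow(11, Rational(1, 2)))))) = Mul(3, Add(Rational(-4555, 69), Mul(Rational(17, 69), I, Pow(11, Rational(1, 2))))) = Add(Rational(-4555, 23), Mul(Rational(17, 23), I, Pow(11, Rational(1, 2))))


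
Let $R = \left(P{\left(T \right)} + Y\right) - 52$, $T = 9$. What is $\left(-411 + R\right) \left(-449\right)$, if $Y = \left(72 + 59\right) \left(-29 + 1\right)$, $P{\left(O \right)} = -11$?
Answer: $1859758$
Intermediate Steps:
$Y = -3668$ ($Y = 131 \left(-28\right) = -3668$)
$R = -3731$ ($R = \left(-11 - 3668\right) - 52 = -3679 - 52 = -3731$)
$\left(-411 + R\right) \left(-449\right) = \left(-411 - 3731\right) \left(-449\right) = \left(-4142\right) \left(-449\right) = 1859758$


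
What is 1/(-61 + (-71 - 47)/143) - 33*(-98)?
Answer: 28591651/8841 ≈ 3234.0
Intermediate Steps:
1/(-61 + (-71 - 47)/143) - 33*(-98) = 1/(-61 - 118*1/143) + 3234 = 1/(-61 - 118/143) + 3234 = 1/(-8841/143) + 3234 = -143/8841 + 3234 = 28591651/8841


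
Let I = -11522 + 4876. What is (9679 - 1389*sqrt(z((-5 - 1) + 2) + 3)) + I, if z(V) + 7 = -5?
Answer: 3033 - 4167*I ≈ 3033.0 - 4167.0*I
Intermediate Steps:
I = -6646
z(V) = -12 (z(V) = -7 - 5 = -12)
(9679 - 1389*sqrt(z((-5 - 1) + 2) + 3)) + I = (9679 - 1389*sqrt(-12 + 3)) - 6646 = (9679 - 4167*I) - 6646 = 3033 - 4167*I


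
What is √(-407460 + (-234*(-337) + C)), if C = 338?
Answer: 2*I*√82066 ≈ 572.94*I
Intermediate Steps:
√(-407460 + (-234*(-337) + C)) = √(-407460 + (-234*(-337) + 338)) = √(-407460 + (78858 + 338)) = √(-407460 + 79196) = √(-328264) = 2*I*√82066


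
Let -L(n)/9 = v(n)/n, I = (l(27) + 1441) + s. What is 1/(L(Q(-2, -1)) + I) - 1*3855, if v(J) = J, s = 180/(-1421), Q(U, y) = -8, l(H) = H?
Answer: -7991641024/2073059 ≈ -3855.0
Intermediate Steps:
s = -180/1421 (s = 180*(-1/1421) = -180/1421 ≈ -0.12667)
I = 2085848/1421 (I = (27 + 1441) - 180/1421 = 1468 - 180/1421 = 2085848/1421 ≈ 1467.9)
L(n) = -9 (L(n) = -9*n/n = -9*1 = -9)
1/(L(Q(-2, -1)) + I) - 1*3855 = 1/(-9 + 2085848/1421) - 1*3855 = 1/(2073059/1421) - 3855 = 1421/2073059 - 3855 = -7991641024/2073059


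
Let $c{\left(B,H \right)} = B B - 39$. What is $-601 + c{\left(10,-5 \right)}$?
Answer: $-540$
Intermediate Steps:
$c{\left(B,H \right)} = -39 + B^{2}$ ($c{\left(B,H \right)} = B^{2} - 39 = -39 + B^{2}$)
$-601 + c{\left(10,-5 \right)} = -601 - \left(39 - 10^{2}\right) = -601 + \left(-39 + 100\right) = -601 + 61 = -540$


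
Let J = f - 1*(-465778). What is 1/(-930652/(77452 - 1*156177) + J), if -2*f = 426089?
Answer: 157450/39794750879 ≈ 3.9565e-6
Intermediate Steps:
f = -426089/2 (f = -½*426089 = -426089/2 ≈ -2.1304e+5)
J = 505467/2 (J = -426089/2 - 1*(-465778) = -426089/2 + 465778 = 505467/2 ≈ 2.5273e+5)
1/(-930652/(77452 - 1*156177) + J) = 1/(-930652/(77452 - 1*156177) + 505467/2) = 1/(-930652/(77452 - 156177) + 505467/2) = 1/(-930652/(-78725) + 505467/2) = 1/(-930652*(-1/78725) + 505467/2) = 1/(930652/78725 + 505467/2) = 1/(39794750879/157450) = 157450/39794750879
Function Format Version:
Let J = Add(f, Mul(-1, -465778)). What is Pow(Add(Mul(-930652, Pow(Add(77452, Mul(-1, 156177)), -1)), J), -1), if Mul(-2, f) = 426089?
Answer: Rational(157450, 39794750879) ≈ 3.9565e-6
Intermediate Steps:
f = Rational(-426089, 2) (f = Mul(Rational(-1, 2), 426089) = Rational(-426089, 2) ≈ -2.1304e+5)
J = Rational(505467, 2) (J = Add(Rational(-426089, 2), Mul(-1, -465778)) = Add(Rational(-426089, 2), 465778) = Rational(505467, 2) ≈ 2.5273e+5)
Pow(Add(Mul(-930652, Pow(Add(77452, Mul(-1, 156177)), -1)), J), -1) = Pow(Add(Mul(-930652, Pow(Add(77452, Mul(-1, 156177)), -1)), Rational(505467, 2)), -1) = Pow(Add(Mul(-930652, Pow(Add(77452, -156177), -1)), Rational(505467, 2)), -1) = Pow(Add(Mul(-930652, Pow(-78725, -1)), Rational(505467, 2)), -1) = Pow(Add(Mul(-930652, Rational(-1, 78725)), Rational(505467, 2)), -1) = Pow(Add(Rational(930652, 78725), Rational(505467, 2)), -1) = Pow(Rational(39794750879, 157450), -1) = Rational(157450, 39794750879)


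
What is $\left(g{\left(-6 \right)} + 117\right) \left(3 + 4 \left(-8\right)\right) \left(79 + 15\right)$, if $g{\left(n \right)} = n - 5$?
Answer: $-288956$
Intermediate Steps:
$g{\left(n \right)} = -5 + n$ ($g{\left(n \right)} = n - 5 = -5 + n$)
$\left(g{\left(-6 \right)} + 117\right) \left(3 + 4 \left(-8\right)\right) \left(79 + 15\right) = \left(\left(-5 - 6\right) + 117\right) \left(3 + 4 \left(-8\right)\right) \left(79 + 15\right) = \left(-11 + 117\right) \left(3 - 32\right) 94 = 106 \left(\left(-29\right) 94\right) = 106 \left(-2726\right) = -288956$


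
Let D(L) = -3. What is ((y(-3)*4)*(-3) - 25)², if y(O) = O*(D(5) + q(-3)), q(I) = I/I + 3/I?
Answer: 17689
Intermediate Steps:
q(I) = 1 + 3/I
y(O) = -3*O (y(O) = O*(-3 + (3 - 3)/(-3)) = O*(-3 - ⅓*0) = O*(-3 + 0) = O*(-3) = -3*O)
((y(-3)*4)*(-3) - 25)² = ((-3*(-3)*4)*(-3) - 25)² = ((9*4)*(-3) - 25)² = (36*(-3) - 25)² = (-108 - 25)² = (-133)² = 17689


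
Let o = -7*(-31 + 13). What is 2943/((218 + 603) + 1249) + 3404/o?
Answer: 412061/14490 ≈ 28.438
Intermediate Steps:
o = 126 (o = -7*(-18) = 126)
2943/((218 + 603) + 1249) + 3404/o = 2943/((218 + 603) + 1249) + 3404/126 = 2943/(821 + 1249) + 3404*(1/126) = 2943/2070 + 1702/63 = 2943*(1/2070) + 1702/63 = 327/230 + 1702/63 = 412061/14490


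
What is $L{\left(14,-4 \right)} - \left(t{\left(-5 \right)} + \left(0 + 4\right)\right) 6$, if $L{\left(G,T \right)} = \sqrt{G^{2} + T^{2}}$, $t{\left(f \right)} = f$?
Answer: $6 + 2 \sqrt{53} \approx 20.56$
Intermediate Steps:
$L{\left(14,-4 \right)} - \left(t{\left(-5 \right)} + \left(0 + 4\right)\right) 6 = \sqrt{14^{2} + \left(-4\right)^{2}} - \left(-5 + \left(0 + 4\right)\right) 6 = \sqrt{196 + 16} - \left(-5 + 4\right) 6 = \sqrt{212} - \left(-1\right) 6 = 2 \sqrt{53} - -6 = 2 \sqrt{53} + 6 = 6 + 2 \sqrt{53}$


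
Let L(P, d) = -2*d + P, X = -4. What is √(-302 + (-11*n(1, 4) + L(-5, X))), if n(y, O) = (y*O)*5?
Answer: I*√519 ≈ 22.782*I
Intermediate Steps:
n(y, O) = 5*O*y (n(y, O) = (O*y)*5 = 5*O*y)
L(P, d) = P - 2*d
√(-302 + (-11*n(1, 4) + L(-5, X))) = √(-302 + (-55*4 + (-5 - 2*(-4)))) = √(-302 + (-11*20 + (-5 + 8))) = √(-302 + (-220 + 3)) = √(-302 - 217) = √(-519) = I*√519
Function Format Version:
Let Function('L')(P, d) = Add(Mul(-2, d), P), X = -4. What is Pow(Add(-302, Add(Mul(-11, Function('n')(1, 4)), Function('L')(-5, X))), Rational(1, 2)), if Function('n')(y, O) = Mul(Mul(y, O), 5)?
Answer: Mul(I, Pow(519, Rational(1, 2))) ≈ Mul(22.782, I)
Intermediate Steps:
Function('n')(y, O) = Mul(5, O, y) (Function('n')(y, O) = Mul(Mul(O, y), 5) = Mul(5, O, y))
Function('L')(P, d) = Add(P, Mul(-2, d))
Pow(Add(-302, Add(Mul(-11, Function('n')(1, 4)), Function('L')(-5, X))), Rational(1, 2)) = Pow(Add(-302, Add(Mul(-11, Mul(5, 4, 1)), Add(-5, Mul(-2, -4)))), Rational(1, 2)) = Pow(Add(-302, Add(Mul(-11, 20), Add(-5, 8))), Rational(1, 2)) = Pow(Add(-302, Add(-220, 3)), Rational(1, 2)) = Pow(Add(-302, -217), Rational(1, 2)) = Pow(-519, Rational(1, 2)) = Mul(I, Pow(519, Rational(1, 2)))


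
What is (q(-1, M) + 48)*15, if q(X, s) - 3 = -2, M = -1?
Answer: 735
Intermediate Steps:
q(X, s) = 1 (q(X, s) = 3 - 2 = 1)
(q(-1, M) + 48)*15 = (1 + 48)*15 = 49*15 = 735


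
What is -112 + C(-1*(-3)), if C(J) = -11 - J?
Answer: -126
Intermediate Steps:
-112 + C(-1*(-3)) = -112 + (-11 - (-1)*(-3)) = -112 + (-11 - 1*3) = -112 + (-11 - 3) = -112 - 14 = -126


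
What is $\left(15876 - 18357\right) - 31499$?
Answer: $-33980$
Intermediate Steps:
$\left(15876 - 18357\right) - 31499 = -2481 - 31499 = -33980$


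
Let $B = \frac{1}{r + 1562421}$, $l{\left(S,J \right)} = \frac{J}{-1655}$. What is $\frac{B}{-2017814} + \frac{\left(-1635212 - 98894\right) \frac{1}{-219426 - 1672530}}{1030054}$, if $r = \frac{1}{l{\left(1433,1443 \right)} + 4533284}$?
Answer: $\frac{466104026287192604212392925}{523815558008976185853869295790584} \approx 8.8983 \cdot 10^{-7}$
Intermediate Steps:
$l{\left(S,J \right)} = - \frac{J}{1655}$ ($l{\left(S,J \right)} = J \left(- \frac{1}{1655}\right) = - \frac{J}{1655}$)
$r = \frac{1655}{7502583577}$ ($r = \frac{1}{\left(- \frac{1}{1655}\right) 1443 + 4533284} = \frac{1}{- \frac{1443}{1655} + 4533284} = \frac{1}{\frac{7502583577}{1655}} = \frac{1655}{7502583577} \approx 2.2059 \cdot 10^{-7}$)
$B = \frac{7502583577}{11722194134961572}$ ($B = \frac{1}{\frac{1655}{7502583577} + 1562421} = \frac{1}{\frac{11722194134961572}{7502583577}} = \frac{7502583577}{11722194134961572} \approx 6.4003 \cdot 10^{-7}$)
$\frac{B}{-2017814} + \frac{\left(-1635212 - 98894\right) \frac{1}{-219426 - 1672530}}{1030054} = \frac{7502583577}{11722194134961572 \left(-2017814\right)} + \frac{\left(-1635212 - 98894\right) \frac{1}{-219426 - 1672530}}{1030054} = \frac{7502583577}{11722194134961572} \left(- \frac{1}{2017814}\right) + - \frac{1734106}{-1891956} \cdot \frac{1}{1030054} = - \frac{7502583577}{23653207436243349443608} + \left(-1734106\right) \left(- \frac{1}{1891956}\right) \frac{1}{1030054} = - \frac{7502583577}{23653207436243349443608} + \frac{78823}{85998} \cdot \frac{1}{1030054} = - \frac{7502583577}{23653207436243349443608} + \frac{78823}{88582583892} = \frac{466104026287192604212392925}{523815558008976185853869295790584}$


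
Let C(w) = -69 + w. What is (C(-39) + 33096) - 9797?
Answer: 23191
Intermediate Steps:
(C(-39) + 33096) - 9797 = ((-69 - 39) + 33096) - 9797 = (-108 + 33096) - 9797 = 32988 - 9797 = 23191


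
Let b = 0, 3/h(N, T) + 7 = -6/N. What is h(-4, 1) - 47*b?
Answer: -6/11 ≈ -0.54545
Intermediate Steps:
h(N, T) = 3/(-7 - 6/N)
h(-4, 1) - 47*b = -3*(-4)/(6 + 7*(-4)) - 47*0 = -3*(-4)/(6 - 28) + 0 = -3*(-4)/(-22) + 0 = -3*(-4)*(-1/22) + 0 = -6/11 + 0 = -6/11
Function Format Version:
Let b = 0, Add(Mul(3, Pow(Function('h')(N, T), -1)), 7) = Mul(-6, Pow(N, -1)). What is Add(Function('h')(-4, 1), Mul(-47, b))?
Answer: Rational(-6, 11) ≈ -0.54545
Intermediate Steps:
Function('h')(N, T) = Mul(3, Pow(Add(-7, Mul(-6, Pow(N, -1))), -1))
Add(Function('h')(-4, 1), Mul(-47, b)) = Add(Mul(-3, -4, Pow(Add(6, Mul(7, -4)), -1)), Mul(-47, 0)) = Add(Mul(-3, -4, Pow(Add(6, -28), -1)), 0) = Add(Mul(-3, -4, Pow(-22, -1)), 0) = Add(Mul(-3, -4, Rational(-1, 22)), 0) = Add(Rational(-6, 11), 0) = Rational(-6, 11)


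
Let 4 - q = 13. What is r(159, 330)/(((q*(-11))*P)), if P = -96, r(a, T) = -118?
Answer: 59/4752 ≈ 0.012416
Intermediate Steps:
q = -9 (q = 4 - 1*13 = 4 - 13 = -9)
r(159, 330)/(((q*(-11))*P)) = -118/(-9*(-11)*(-96)) = -118/(99*(-96)) = -118/(-9504) = -118*(-1/9504) = 59/4752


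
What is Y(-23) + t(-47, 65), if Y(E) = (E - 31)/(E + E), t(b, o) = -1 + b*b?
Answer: 50811/23 ≈ 2209.2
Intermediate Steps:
t(b, o) = -1 + b²
Y(E) = (-31 + E)/(2*E) (Y(E) = (-31 + E)/((2*E)) = (-31 + E)*(1/(2*E)) = (-31 + E)/(2*E))
Y(-23) + t(-47, 65) = (½)*(-31 - 23)/(-23) + (-1 + (-47)²) = (½)*(-1/23)*(-54) + (-1 + 2209) = 27/23 + 2208 = 50811/23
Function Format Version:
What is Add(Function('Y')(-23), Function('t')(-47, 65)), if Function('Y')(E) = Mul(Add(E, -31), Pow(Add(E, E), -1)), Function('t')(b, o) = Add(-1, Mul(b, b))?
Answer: Rational(50811, 23) ≈ 2209.2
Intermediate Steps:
Function('t')(b, o) = Add(-1, Pow(b, 2))
Function('Y')(E) = Mul(Rational(1, 2), Pow(E, -1), Add(-31, E)) (Function('Y')(E) = Mul(Add(-31, E), Pow(Mul(2, E), -1)) = Mul(Add(-31, E), Mul(Rational(1, 2), Pow(E, -1))) = Mul(Rational(1, 2), Pow(E, -1), Add(-31, E)))
Add(Function('Y')(-23), Function('t')(-47, 65)) = Add(Mul(Rational(1, 2), Pow(-23, -1), Add(-31, -23)), Add(-1, Pow(-47, 2))) = Add(Mul(Rational(1, 2), Rational(-1, 23), -54), Add(-1, 2209)) = Add(Rational(27, 23), 2208) = Rational(50811, 23)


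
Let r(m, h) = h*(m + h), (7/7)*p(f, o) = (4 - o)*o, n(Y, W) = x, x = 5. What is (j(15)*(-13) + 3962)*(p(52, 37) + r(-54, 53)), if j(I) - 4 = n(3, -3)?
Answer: -4898530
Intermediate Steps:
n(Y, W) = 5
p(f, o) = o*(4 - o) (p(f, o) = (4 - o)*o = o*(4 - o))
j(I) = 9 (j(I) = 4 + 5 = 9)
r(m, h) = h*(h + m)
(j(15)*(-13) + 3962)*(p(52, 37) + r(-54, 53)) = (9*(-13) + 3962)*(37*(4 - 1*37) + 53*(53 - 54)) = (-117 + 3962)*(37*(4 - 37) + 53*(-1)) = 3845*(37*(-33) - 53) = 3845*(-1221 - 53) = 3845*(-1274) = -4898530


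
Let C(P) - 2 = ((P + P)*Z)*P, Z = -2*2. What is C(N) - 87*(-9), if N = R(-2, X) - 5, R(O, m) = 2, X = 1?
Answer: 713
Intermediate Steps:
N = -3 (N = 2 - 5 = -3)
Z = -4
C(P) = 2 - 8*P**2 (C(P) = 2 + ((P + P)*(-4))*P = 2 + ((2*P)*(-4))*P = 2 + (-8*P)*P = 2 - 8*P**2)
C(N) - 87*(-9) = (2 - 8*(-3)**2) - 87*(-9) = (2 - 8*9) + 783 = (2 - 72) + 783 = -70 + 783 = 713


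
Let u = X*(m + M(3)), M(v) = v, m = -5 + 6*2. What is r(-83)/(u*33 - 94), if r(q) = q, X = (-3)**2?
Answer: -83/2876 ≈ -0.028860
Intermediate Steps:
m = 7 (m = -5 + 12 = 7)
X = 9
u = 90 (u = 9*(7 + 3) = 9*10 = 90)
r(-83)/(u*33 - 94) = -83/(90*33 - 94) = -83/(2970 - 94) = -83/2876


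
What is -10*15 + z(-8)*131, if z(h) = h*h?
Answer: 8234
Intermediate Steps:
z(h) = h**2
-10*15 + z(-8)*131 = -10*15 + (-8)**2*131 = -150 + 64*131 = -150 + 8384 = 8234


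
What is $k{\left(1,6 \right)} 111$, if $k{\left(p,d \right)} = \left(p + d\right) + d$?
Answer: $1443$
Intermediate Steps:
$k{\left(p,d \right)} = p + 2 d$ ($k{\left(p,d \right)} = \left(d + p\right) + d = p + 2 d$)
$k{\left(1,6 \right)} 111 = \left(1 + 2 \cdot 6\right) 111 = \left(1 + 12\right) 111 = 13 \cdot 111 = 1443$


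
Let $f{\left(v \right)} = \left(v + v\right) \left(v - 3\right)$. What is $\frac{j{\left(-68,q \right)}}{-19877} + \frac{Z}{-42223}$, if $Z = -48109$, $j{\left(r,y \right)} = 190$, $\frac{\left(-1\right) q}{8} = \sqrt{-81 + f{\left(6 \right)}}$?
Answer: $\frac{948240223}{839266571} \approx 1.1298$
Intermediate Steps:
$f{\left(v \right)} = 2 v \left(-3 + v\right)$
$q = - 24 i \sqrt{5}$ ($q = - 8 \sqrt{-81 + 2 \cdot 6 \left(-3 + 6\right)} = - 8 \sqrt{-81 + 2 \cdot 6 \cdot 3} = - 8 \sqrt{-81 + 36} = - 8 \sqrt{-45} = - 8 \cdot 3 i \sqrt{5} = - 24 i \sqrt{5} \approx - 53.666 i$)
$\frac{j{\left(-68,q \right)}}{-19877} + \frac{Z}{-42223} = \frac{190}{-19877} - \frac{48109}{-42223} = 190 \left(- \frac{1}{19877}\right) - - \frac{48109}{42223} = - \frac{190}{19877} + \frac{48109}{42223} = \frac{948240223}{839266571}$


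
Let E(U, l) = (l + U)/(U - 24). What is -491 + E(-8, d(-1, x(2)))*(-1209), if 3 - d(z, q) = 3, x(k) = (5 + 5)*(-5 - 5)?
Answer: -3173/4 ≈ -793.25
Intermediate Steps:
x(k) = -100 (x(k) = 10*(-10) = -100)
d(z, q) = 0 (d(z, q) = 3 - 1*3 = 3 - 3 = 0)
E(U, l) = (U + l)/(-24 + U)
-491 + E(-8, d(-1, x(2)))*(-1209) = -491 + ((-8 + 0)/(-24 - 8))*(-1209) = -491 + (-8/(-32))*(-1209) = -491 - 1/32*(-8)*(-1209) = -491 + (¼)*(-1209) = -491 - 1209/4 = -3173/4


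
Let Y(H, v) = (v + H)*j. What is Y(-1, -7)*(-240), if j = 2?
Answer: 3840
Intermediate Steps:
Y(H, v) = 2*H + 2*v (Y(H, v) = (v + H)*2 = (H + v)*2 = 2*H + 2*v)
Y(-1, -7)*(-240) = (2*(-1) + 2*(-7))*(-240) = (-2 - 14)*(-240) = -16*(-240) = 3840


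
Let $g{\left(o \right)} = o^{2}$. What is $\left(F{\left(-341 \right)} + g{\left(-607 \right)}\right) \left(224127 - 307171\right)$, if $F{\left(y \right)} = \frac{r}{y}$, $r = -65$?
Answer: $- \frac{10433745653656}{341} \approx -3.0597 \cdot 10^{10}$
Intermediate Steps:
$F{\left(y \right)} = - \frac{65}{y}$
$\left(F{\left(-341 \right)} + g{\left(-607 \right)}\right) \left(224127 - 307171\right) = \left(- \frac{65}{-341} + \left(-607\right)^{2}\right) \left(224127 - 307171\right) = \left(\left(-65\right) \left(- \frac{1}{341}\right) + 368449\right) \left(-83044\right) = \left(\frac{65}{341} + 368449\right) \left(-83044\right) = \frac{125641174}{341} \left(-83044\right) = - \frac{10433745653656}{341}$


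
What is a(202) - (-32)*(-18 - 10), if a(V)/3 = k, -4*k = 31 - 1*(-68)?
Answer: -3881/4 ≈ -970.25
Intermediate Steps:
k = -99/4 (k = -(31 - 1*(-68))/4 = -(31 + 68)/4 = -1/4*99 = -99/4 ≈ -24.750)
a(V) = -297/4 (a(V) = 3*(-99/4) = -297/4)
a(202) - (-32)*(-18 - 10) = -297/4 - (-32)*(-18 - 10) = -297/4 - (-32)*(-28) = -297/4 - 1*896 = -297/4 - 896 = -3881/4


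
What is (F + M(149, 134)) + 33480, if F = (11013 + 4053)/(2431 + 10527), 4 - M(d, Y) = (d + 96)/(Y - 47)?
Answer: 608809508/18183 ≈ 33482.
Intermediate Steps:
M(d, Y) = 4 - (96 + d)/(-47 + Y) (M(d, Y) = 4 - (d + 96)/(Y - 47) = 4 - (96 + d)/(-47 + Y))
F = 243/209 (F = 15066/12958 = 15066*(1/12958) = 243/209 ≈ 1.1627)
(F + M(149, 134)) + 33480 = (243/209 + (-284 - 1*149 + 4*134)/(-47 + 134)) + 33480 = (243/209 + (-284 - 149 + 536)/87) + 33480 = (243/209 + (1/87)*103) + 33480 = (243/209 + 103/87) + 33480 = 42668/18183 + 33480 = 608809508/18183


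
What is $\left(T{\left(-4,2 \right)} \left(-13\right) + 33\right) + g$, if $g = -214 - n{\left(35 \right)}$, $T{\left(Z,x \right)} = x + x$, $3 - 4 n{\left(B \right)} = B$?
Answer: $-225$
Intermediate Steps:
$n{\left(B \right)} = \frac{3}{4} - \frac{B}{4}$
$T{\left(Z,x \right)} = 2 x$
$g = -206$ ($g = -214 - \left(\frac{3}{4} - \frac{35}{4}\right) = -214 - -8 = -214 + 8 = -206$)
$\left(T{\left(-4,2 \right)} \left(-13\right) + 33\right) + g = \left(2 \cdot 2 \left(-13\right) + 33\right) - 206 = \left(4 \left(-13\right) + 33\right) - 206 = \left(-52 + 33\right) - 206 = -19 - 206 = -225$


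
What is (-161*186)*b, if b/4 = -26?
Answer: 3114384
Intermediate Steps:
b = -104 (b = 4*(-26) = -104)
(-161*186)*b = -161*186*(-104) = -29946*(-104) = 3114384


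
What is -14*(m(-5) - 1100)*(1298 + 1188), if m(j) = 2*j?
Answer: 38632440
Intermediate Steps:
-14*(m(-5) - 1100)*(1298 + 1188) = -14*(2*(-5) - 1100)*(1298 + 1188) = -14*(-10 - 1100)*2486 = -(-15540)*2486 = -14*(-2759460) = 38632440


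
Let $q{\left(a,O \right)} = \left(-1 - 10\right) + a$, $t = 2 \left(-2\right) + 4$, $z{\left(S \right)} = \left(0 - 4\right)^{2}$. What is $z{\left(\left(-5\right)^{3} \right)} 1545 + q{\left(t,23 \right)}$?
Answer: $24709$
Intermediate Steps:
$z{\left(S \right)} = 16$ ($z{\left(S \right)} = \left(-4\right)^{2} = 16$)
$t = 0$ ($t = -4 + 4 = 0$)
$q{\left(a,O \right)} = -11 + a$
$z{\left(\left(-5\right)^{3} \right)} 1545 + q{\left(t,23 \right)} = 16 \cdot 1545 + \left(-11 + 0\right) = 24720 - 11 = 24709$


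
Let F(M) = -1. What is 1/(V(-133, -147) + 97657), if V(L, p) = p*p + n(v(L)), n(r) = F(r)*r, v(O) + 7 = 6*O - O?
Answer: 1/119938 ≈ 8.3376e-6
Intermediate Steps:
v(O) = -7 + 5*O (v(O) = -7 + (6*O - O) = -7 + 5*O)
n(r) = -r
V(L, p) = 7 + p² - 5*L (V(L, p) = p*p - (-7 + 5*L) = p² + (7 - 5*L) = 7 + p² - 5*L)
1/(V(-133, -147) + 97657) = 1/((7 + (-147)² - 5*(-133)) + 97657) = 1/((7 + 21609 + 665) + 97657) = 1/(22281 + 97657) = 1/119938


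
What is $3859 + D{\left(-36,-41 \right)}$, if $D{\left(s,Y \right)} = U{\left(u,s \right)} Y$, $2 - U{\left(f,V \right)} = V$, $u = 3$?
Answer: $2301$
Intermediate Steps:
$U{\left(f,V \right)} = 2 - V$
$D{\left(s,Y \right)} = Y \left(2 - s\right)$ ($D{\left(s,Y \right)} = \left(2 - s\right) Y = Y \left(2 - s\right)$)
$3859 + D{\left(-36,-41 \right)} = 3859 - 41 \left(2 - -36\right) = 3859 - 41 \left(2 + 36\right) = 3859 - 1558 = 2301$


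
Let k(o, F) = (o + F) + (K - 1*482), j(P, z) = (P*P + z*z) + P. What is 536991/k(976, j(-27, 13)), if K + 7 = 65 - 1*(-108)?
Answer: 536991/1531 ≈ 350.75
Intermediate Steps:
K = 166 (K = -7 + (65 - 1*(-108)) = -7 + (65 + 108) = -7 + 173 = 166)
j(P, z) = P + P**2 + z**2 (j(P, z) = (P**2 + z**2) + P = P + P**2 + z**2)
k(o, F) = -316 + F + o (k(o, F) = (o + F) + (166 - 1*482) = (F + o) + (166 - 482) = (F + o) - 316 = -316 + F + o)
536991/k(976, j(-27, 13)) = 536991/(-316 + (-27 + (-27)**2 + 13**2) + 976) = 536991/(-316 + (-27 + 729 + 169) + 976) = 536991/(-316 + 871 + 976) = 536991/1531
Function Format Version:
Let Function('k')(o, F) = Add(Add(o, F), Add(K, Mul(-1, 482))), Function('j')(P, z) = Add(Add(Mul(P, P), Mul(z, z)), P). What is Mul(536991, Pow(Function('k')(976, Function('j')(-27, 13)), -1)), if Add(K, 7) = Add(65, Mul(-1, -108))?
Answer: Rational(536991, 1531) ≈ 350.75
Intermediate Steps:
K = 166 (K = Add(-7, Add(65, Mul(-1, -108))) = Add(-7, Add(65, 108)) = Add(-7, 173) = 166)
Function('j')(P, z) = Add(P, Pow(P, 2), Pow(z, 2)) (Function('j')(P, z) = Add(Add(Pow(P, 2), Pow(z, 2)), P) = Add(P, Pow(P, 2), Pow(z, 2)))
Function('k')(o, F) = Add(-316, F, o) (Function('k')(o, F) = Add(Add(o, F), Add(166, Mul(-1, 482))) = Add(Add(F, o), Add(166, -482)) = Add(Add(F, o), -316) = Add(-316, F, o))
Mul(536991, Pow(Function('k')(976, Function('j')(-27, 13)), -1)) = Mul(536991, Pow(Add(-316, Add(-27, Pow(-27, 2), Pow(13, 2)), 976), -1)) = Mul(536991, Pow(Add(-316, Add(-27, 729, 169), 976), -1)) = Mul(536991, Pow(Add(-316, 871, 976), -1)) = Mul(536991, Pow(1531, -1)) = Mul(536991, Rational(1, 1531)) = Rational(536991, 1531)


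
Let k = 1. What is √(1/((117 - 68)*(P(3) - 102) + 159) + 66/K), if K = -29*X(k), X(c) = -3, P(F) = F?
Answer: √3510384315/68034 ≈ 0.87087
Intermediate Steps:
K = 87 (K = -29*(-3) = 87)
√(1/((117 - 68)*(P(3) - 102) + 159) + 66/K) = √(1/((117 - 68)*(3 - 102) + 159) + 66/87) = √(1/(49*(-99) + 159) + 66*(1/87)) = √(1/(-4851 + 159) + 22/29) = √(1/(-4692) + 22/29) = √(-1/4692 + 22/29) = √(103195/136068) = √3510384315/68034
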